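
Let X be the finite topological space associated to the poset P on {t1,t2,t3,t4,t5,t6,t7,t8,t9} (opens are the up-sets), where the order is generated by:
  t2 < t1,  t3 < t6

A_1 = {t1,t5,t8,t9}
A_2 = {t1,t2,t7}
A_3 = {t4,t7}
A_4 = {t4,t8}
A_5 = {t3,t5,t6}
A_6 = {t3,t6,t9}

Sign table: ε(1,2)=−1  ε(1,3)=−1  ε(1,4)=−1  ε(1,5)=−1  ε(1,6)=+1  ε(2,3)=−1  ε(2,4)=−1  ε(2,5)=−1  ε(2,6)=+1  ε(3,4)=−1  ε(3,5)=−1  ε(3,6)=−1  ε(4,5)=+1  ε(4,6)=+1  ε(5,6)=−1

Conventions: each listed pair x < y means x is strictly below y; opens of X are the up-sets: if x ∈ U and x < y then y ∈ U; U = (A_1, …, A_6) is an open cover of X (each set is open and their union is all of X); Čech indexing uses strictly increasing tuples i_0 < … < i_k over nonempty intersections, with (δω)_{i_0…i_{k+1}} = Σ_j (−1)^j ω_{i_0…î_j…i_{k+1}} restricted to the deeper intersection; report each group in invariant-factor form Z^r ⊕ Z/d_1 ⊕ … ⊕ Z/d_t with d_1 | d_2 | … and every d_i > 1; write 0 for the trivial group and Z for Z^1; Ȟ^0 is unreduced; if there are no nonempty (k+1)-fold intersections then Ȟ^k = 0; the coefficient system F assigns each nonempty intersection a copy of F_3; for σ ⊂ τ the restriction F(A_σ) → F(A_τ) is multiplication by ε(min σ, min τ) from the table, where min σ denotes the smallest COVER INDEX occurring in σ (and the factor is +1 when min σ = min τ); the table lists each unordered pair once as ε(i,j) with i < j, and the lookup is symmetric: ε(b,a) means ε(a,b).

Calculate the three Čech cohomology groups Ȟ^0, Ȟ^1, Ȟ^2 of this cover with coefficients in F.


Ȟ^0 = Z/3, Ȟ^1 = Z/3 ⊕ Z/3 and Ȟ^2 = 0

intersection data:
  A12={t1} A14={t8} A15={t5} A16={t9} A23={t7} A34={t4} A56={t3,t6}
C dims 6,7; δ0: rk_F3 5
Ȟ^0 = (6 − 5) − 0 = 1, so Ȟ^0 ≅ Z/3
Ȟ^1 = (7 − 0) − 5 = 2, so Ȟ^1 ≅ Z/3 ⊕ Z/3
Ȟ^2 = (0 − 0) − 0 = 0, so Ȟ^2 ≅ 0


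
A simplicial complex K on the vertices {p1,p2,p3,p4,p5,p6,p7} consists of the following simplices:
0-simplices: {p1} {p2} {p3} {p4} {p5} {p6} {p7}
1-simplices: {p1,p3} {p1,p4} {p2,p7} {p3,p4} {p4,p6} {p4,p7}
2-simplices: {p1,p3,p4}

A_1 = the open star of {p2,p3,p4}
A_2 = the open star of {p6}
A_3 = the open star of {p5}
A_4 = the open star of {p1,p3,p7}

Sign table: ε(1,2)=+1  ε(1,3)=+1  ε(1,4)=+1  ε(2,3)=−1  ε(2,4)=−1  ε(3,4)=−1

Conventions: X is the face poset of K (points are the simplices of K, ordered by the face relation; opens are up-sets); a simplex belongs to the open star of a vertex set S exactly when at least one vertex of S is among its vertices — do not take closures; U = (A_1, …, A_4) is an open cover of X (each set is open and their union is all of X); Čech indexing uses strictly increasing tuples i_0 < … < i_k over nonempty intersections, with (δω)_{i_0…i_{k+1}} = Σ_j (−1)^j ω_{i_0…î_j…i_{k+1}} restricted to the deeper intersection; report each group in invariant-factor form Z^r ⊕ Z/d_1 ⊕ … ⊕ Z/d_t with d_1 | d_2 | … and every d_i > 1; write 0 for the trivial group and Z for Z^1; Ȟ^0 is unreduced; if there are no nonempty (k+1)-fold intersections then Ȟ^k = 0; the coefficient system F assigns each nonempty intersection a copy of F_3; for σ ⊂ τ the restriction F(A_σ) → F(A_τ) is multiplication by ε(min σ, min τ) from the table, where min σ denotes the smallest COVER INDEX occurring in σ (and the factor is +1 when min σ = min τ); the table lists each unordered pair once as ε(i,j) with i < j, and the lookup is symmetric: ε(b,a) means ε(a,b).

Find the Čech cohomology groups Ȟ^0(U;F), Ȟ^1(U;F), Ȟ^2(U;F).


nonempty overlaps:
  A1={{p2},{p3},{p4},{p1,p3},{p1,p4},{p2,p7},{p3,p4},{p4,p6},{p4,p7},{p1,p3,p4}} A2={{p6},{p4,p6}} A3={{p5}} A4={{p1},{p3},{p7},{p1,p3},{p1,p4},{p2,p7},{p3,p4},{p4,p7},{p1,p3,p4}}
  A12={{p4,p6}} A14={{p3},{p1,p3},{p1,p4},{p2,p7},{p3,p4},{p4,p7},{p1,p3,p4}}
C dims 4,2; δ0: rk_F3 2
degree 0: 4−2−0 = 2 → Ȟ^0 ≅ Z/3 ⊕ Z/3
degree 1: 2−0−2 = 0 → Ȟ^1 ≅ 0
degree 2: 0−0−0 = 0 → Ȟ^2 ≅ 0

Ȟ^0(U;F) ≅ Z/3 ⊕ Z/3, Ȟ^1(U;F) ≅ 0, Ȟ^2(U;F) ≅ 0


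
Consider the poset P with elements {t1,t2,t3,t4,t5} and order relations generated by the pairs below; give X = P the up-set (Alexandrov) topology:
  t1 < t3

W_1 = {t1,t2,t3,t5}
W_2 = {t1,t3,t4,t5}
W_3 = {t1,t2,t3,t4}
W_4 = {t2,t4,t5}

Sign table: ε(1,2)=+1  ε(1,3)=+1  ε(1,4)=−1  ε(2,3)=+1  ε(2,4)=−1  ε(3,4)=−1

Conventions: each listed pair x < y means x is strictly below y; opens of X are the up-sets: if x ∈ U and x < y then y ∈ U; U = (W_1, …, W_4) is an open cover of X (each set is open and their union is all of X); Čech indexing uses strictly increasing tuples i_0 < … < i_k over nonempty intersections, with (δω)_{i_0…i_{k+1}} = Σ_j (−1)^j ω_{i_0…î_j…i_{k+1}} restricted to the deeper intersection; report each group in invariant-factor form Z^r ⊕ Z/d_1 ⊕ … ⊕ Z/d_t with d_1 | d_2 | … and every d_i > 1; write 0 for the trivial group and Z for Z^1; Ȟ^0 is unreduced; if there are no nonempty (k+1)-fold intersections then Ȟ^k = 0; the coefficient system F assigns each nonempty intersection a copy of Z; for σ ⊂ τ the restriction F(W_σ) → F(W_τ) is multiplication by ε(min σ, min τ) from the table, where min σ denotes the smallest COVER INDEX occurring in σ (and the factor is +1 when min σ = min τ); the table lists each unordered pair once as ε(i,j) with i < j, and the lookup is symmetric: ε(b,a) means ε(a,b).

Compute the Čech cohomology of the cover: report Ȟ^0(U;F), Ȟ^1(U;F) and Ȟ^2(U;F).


nerve of the cover:
  W12={t1,t3,t5} W13={t1,t2,t3} W14={t2,t5} W23={t1,t3,t4} W24={t4,t5} W34={t2,t4}
  W123={t1,t3} W124={t5} W134={t2} W234={t4}
C dims 4,6,4; δ0: rk 3, SNF 1^3; δ1: rk 3, SNF 1^3
Ȟ^0 = (4 − 3) − 0 = 1, so Ȟ^0 ≅ Z
Ȟ^1 = (6 − 3) − 3 = 0, so Ȟ^1 ≅ 0
Ȟ^2 = (4 − 0) − 3 = 1, so Ȟ^2 ≅ Z

Ȟ^0(U;F) ≅ Z; Ȟ^1(U;F) ≅ 0; Ȟ^2(U;F) ≅ Z


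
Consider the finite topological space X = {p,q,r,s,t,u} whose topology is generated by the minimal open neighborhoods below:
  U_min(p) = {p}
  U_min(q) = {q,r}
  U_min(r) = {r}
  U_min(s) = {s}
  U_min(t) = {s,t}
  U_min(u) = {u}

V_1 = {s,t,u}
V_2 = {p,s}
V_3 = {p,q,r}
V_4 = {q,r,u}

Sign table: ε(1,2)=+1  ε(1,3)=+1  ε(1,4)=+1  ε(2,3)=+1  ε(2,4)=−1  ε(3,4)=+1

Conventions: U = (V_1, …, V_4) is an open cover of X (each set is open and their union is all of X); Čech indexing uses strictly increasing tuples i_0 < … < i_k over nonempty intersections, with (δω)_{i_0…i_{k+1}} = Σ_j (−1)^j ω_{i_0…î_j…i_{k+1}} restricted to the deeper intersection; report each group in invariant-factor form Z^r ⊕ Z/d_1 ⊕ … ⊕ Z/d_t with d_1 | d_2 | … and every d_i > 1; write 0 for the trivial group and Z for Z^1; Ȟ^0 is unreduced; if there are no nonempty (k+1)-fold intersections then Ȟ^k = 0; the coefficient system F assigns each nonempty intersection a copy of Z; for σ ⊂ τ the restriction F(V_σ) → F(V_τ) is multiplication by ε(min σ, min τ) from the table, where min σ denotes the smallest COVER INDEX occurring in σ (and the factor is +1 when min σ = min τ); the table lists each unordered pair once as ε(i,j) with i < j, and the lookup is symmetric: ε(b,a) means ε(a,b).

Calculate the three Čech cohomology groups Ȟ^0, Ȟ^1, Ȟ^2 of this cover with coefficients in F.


cover nerve:
  V12={s} V14={u} V23={p} V34={q,r}
C dims 4,4; δ0: rk 3, SNF 1^3
Ȟ^0: (4−3)−0=1 ⇒ Z
Ȟ^1: (4−0)−3=1 ⇒ Z
Ȟ^2: (0−0)−0=0 ⇒ 0

Ȟ^0(U;F) ≅ Z, Ȟ^1(U;F) ≅ Z and Ȟ^2(U;F) ≅ 0


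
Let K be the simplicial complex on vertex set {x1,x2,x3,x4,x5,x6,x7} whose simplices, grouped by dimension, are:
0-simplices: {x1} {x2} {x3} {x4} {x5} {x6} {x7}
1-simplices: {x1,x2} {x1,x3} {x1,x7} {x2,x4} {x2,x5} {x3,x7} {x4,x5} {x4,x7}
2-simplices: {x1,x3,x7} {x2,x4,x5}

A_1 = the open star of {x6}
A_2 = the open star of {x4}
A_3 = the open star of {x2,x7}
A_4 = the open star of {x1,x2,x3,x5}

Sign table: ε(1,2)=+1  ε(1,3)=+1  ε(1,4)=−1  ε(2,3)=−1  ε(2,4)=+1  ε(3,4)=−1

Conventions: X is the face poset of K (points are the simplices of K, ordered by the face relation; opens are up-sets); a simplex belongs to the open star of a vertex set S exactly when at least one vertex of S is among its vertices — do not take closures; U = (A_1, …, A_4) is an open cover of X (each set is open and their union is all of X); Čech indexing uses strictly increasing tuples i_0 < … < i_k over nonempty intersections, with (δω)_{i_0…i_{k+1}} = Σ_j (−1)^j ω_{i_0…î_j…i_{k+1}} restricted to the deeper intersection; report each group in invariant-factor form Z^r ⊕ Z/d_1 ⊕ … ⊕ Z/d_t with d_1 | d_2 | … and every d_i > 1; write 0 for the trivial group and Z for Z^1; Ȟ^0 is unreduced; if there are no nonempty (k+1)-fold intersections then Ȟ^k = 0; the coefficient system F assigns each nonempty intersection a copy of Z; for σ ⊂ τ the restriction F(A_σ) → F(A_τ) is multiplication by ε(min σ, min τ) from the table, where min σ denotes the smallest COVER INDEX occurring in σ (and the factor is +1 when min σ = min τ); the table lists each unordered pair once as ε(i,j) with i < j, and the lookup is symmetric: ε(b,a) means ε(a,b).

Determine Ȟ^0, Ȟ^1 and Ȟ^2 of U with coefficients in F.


Ȟ^0(U;F) ≅ Z^2,  Ȟ^1(U;F) ≅ 0,  Ȟ^2(U;F) ≅ 0

nonempty intersections:
  A1={{x6}} A2={{x4},{x2,x4},{x4,x5},{x4,x7},{x2,x4,x5}} A3={{x2},{x7},{x1,x2},{x1,x7},{x2,x4},{x2,x5},{x3,x7},{x4,x7},{x1,x3,x7},{x2,x4,x5}} A4={{x1},{x2},{x3},{x5},{x1,x2},{x1,x3},{x1,x7},{x2,x4},{x2,x5},{x3,x7},{x4,x5},{x1,x3,x7},{x2,x4,x5}}
  A23={{x2,x4},{x4,x7},{x2,x4,x5}} A24={{x2,x4},{x4,x5},{x2,x4,x5}} A34={{x2},{x1,x2},{x1,x7},{x2,x4},{x2,x5},{x3,x7},{x1,x3,x7},{x2,x4,x5}}
  A234={{x2,x4},{x2,x4,x5}}
C dims 4,3,1; δ0: rk 2, SNF 1^2; δ1: rk 1, SNF 1^1
Ȟ^0: (4−2)−0=2 ⇒ Z^2
Ȟ^1: (3−1)−2=0 ⇒ 0
Ȟ^2: (1−0)−1=0 ⇒ 0


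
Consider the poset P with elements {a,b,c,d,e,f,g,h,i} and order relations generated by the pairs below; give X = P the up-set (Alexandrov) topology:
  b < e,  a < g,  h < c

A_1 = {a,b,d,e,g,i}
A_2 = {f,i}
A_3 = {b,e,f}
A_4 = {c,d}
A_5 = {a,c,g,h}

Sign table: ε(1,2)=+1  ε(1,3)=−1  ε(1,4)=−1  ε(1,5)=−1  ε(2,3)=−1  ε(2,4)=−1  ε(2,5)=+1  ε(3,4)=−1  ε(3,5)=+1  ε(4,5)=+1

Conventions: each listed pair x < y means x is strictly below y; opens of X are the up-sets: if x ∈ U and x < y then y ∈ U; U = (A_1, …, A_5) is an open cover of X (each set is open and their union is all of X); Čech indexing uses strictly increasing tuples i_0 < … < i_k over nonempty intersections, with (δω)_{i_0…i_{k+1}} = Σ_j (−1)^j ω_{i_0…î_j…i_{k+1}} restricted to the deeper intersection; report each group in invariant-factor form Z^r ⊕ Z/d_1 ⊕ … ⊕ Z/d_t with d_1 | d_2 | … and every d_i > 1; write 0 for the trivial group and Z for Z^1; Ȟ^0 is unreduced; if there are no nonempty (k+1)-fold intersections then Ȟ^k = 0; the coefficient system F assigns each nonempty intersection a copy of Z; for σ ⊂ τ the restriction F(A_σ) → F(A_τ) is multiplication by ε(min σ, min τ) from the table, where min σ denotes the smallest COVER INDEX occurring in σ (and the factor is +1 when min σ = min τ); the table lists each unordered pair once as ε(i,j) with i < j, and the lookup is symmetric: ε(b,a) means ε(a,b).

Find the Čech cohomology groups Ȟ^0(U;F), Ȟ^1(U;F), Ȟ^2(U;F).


intersection data:
  A12={i} A13={b,e} A14={d} A15={a,g} A23={f} A45={c}
C dims 5,6; δ0: rk 4, SNF 1^4
Ȟ^0 = (5 − 4) − 0 = 1, so Ȟ^0 ≅ Z
Ȟ^1 = (6 − 0) − 4 = 2, so Ȟ^1 ≅ Z^2
Ȟ^2 = (0 − 0) − 0 = 0, so Ȟ^2 ≅ 0

Ȟ^0 ≅ Z,  Ȟ^1 ≅ Z^2,  Ȟ^2 ≅ 0


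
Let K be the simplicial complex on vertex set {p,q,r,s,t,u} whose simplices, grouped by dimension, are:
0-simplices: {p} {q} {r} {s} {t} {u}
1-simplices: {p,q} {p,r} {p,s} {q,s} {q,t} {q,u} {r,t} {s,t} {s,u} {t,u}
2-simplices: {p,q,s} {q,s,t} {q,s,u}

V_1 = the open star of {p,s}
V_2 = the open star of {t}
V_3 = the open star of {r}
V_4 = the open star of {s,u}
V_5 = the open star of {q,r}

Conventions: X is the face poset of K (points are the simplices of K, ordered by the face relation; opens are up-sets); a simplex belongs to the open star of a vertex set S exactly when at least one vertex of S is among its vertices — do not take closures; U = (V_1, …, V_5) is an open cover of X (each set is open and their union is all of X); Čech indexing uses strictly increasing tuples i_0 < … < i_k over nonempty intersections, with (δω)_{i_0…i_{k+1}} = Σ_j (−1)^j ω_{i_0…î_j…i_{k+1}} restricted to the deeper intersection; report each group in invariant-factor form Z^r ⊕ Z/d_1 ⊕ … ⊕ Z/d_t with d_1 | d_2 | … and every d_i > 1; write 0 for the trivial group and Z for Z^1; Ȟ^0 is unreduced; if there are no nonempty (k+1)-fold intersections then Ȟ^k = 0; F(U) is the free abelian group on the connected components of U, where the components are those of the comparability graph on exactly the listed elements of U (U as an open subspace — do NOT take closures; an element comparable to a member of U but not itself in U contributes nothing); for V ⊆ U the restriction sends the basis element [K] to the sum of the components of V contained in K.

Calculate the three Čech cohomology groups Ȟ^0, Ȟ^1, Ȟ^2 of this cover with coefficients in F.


intersection data:
  V1={{p},{s},{p,q},{p,r},{p,s},{q,s},{s,t},{s,u},{p,q,s},{q,s,t},{q,s,u}} V2={{t},{q,t},{r,t},{s,t},{t,u},{q,s,t}} V3={{r},{p,r},{r,t}} V4={{s},{u},{p,s},{q,s},{q,u},{s,t},{s,u},{t,u},{p,q,s},{q,s,t},{q,s,u}} V5={{q},{r},{p,q},{p,r},{q,s},{q,t},{q,u},{r,t},{p,q,s},{q,s,t},{q,s,u}}
  V12={{s,t},{q,s,t}} V13={{p,r}} V14={{s},{p,s},{q,s},{s,t},{s,u},{p,q,s},{q,s,t},{q,s,u}} V15={{p,q},{p,r},{q,s},{p,q,s},{q,s,t},{q,s,u}} V23={{r,t}} V24={{s,t},{t,u},{q,s,t}} V25={{q,t},{r,t},{q,s,t}} V35={{r},{p,r},{r,t}} V45={{q,s},{q,u},{p,q,s},{q,s,t},{q,s,u}}
  V124={{s,t},{q,s,t}} V125={{q,s,t}} V135={{p,r}} V145={{q,s},{p,q,s},{q,s,t},{q,s,u}} V235={{r,t}} V245={{q,s,t}}
  V1245={{q,s,t}}
components per intersection:
  V1: {{p},{s},{p,q},{p,r},{p,s},{q,s},{s,t},{s,u},{p,q,s},{q,s,t},{q,s,u}}
  V2: {{t},{q,t},{r,t},{s,t},{t,u},{q,s,t}}
  V3: {{r},{p,r},{r,t}}
  V4: {{s},{u},{p,s},{q,s},{q,u},{s,t},{s,u},{t,u},{p,q,s},{q,s,t},{q,s,u}}
  V5: {{q},{p,q},{q,s},{q,t},{q,u},{p,q,s},{q,s,t},{q,s,u}} {{r},{p,r},{r,t}}
  V12: {{s,t},{q,s,t}}
  V13: {{p,r}}
  V14: {{s},{p,s},{q,s},{s,t},{s,u},{p,q,s},{q,s,t},{q,s,u}}
  V15: {{p,q},{q,s},{p,q,s},{q,s,t},{q,s,u}} {{p,r}}
  V23: {{r,t}}
  V24: {{s,t},{q,s,t}} {{t,u}}
  V25: {{q,t},{q,s,t}} {{r,t}}
  V35: {{r},{p,r},{r,t}}
  V45: {{q,s},{q,u},{p,q,s},{q,s,t},{q,s,u}}
  V124: {{s,t},{q,s,t}}
  V125: {{q,s,t}}
  V135: {{p,r}}
  V145: {{q,s},{p,q,s},{q,s,t},{q,s,u}}
  V235: {{r,t}}
  V245: {{q,s,t}}
  V1245: {{q,s,t}}
C dims 6,12,6,1; δ0: rk 5, SNF 1^5; δ1: rk 5, SNF 1^5; δ2: rk 1, SNF 1^1
Ȟ^0 = (6 − 5) − 0 = 1, so Ȟ^0 ≅ Z
Ȟ^1 = (12 − 5) − 5 = 2, so Ȟ^1 ≅ Z^2
Ȟ^2 = (6 − 1) − 5 = 0, so Ȟ^2 ≅ 0

Ȟ^0 = Z; Ȟ^1 = Z^2; Ȟ^2 = 0


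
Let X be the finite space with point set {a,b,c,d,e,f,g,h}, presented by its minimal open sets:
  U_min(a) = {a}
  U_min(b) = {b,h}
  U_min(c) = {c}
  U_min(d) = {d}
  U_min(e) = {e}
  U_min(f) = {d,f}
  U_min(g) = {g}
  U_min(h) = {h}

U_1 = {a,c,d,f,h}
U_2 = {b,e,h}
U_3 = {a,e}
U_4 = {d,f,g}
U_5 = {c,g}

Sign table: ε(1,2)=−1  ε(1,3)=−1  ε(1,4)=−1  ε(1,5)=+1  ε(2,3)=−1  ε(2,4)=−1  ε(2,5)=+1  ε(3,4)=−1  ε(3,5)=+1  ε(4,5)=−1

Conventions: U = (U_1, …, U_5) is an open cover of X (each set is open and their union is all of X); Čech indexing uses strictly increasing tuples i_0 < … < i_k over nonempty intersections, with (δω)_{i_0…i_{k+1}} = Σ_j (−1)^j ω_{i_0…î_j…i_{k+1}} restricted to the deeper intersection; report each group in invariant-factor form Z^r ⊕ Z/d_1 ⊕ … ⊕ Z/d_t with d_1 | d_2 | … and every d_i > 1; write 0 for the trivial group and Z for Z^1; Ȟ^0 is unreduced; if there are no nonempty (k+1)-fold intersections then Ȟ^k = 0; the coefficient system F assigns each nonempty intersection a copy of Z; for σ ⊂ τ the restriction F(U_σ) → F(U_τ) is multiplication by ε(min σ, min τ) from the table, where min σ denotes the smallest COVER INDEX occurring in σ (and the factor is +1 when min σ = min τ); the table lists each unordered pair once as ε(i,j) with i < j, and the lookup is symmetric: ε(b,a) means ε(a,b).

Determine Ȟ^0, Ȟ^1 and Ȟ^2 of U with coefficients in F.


nerve simplices:
  U12={h} U13={a} U14={d,f} U15={c} U23={e} U45={g}
C dims 5,6; δ0: rk 5, SNF 1^4·2
degree 0: 5−5−0 = 0 → Ȟ^0 ≅ 0
degree 1: 6−0−5 = 1 plus torsion [2] → Ȟ^1 ≅ Z ⊕ Z/2
degree 2: 0−0−0 = 0 → Ȟ^2 ≅ 0

Ȟ^0(U;F) ≅ 0, Ȟ^1(U;F) ≅ Z ⊕ Z/2 and Ȟ^2(U;F) ≅ 0


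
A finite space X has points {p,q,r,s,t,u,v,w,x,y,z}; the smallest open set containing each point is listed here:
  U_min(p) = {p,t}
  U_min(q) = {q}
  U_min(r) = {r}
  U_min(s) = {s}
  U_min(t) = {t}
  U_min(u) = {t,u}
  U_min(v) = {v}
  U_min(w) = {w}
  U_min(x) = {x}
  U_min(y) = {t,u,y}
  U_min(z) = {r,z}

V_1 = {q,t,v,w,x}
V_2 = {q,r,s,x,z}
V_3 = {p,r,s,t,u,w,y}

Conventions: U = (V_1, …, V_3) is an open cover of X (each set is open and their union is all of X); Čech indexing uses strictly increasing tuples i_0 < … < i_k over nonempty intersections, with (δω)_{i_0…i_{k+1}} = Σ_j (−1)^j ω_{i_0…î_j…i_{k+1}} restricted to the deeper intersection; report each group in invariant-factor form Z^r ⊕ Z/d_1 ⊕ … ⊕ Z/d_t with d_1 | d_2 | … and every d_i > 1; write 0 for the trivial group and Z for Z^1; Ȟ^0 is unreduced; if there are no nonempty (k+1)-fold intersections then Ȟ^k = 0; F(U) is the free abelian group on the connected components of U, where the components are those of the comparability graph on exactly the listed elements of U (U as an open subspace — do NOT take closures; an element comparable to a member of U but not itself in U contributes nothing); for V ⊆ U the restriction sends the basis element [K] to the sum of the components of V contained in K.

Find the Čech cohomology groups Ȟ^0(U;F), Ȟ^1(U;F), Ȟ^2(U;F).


Ȟ^0(U;F) ≅ Z^7, Ȟ^1(U;F) ≅ 0, Ȟ^2(U;F) ≅ 0

nonempty intersections:
  V12={q,x} V13={t,w} V23={r,s}
components per intersection:
  V1: {q} {t} {v} {w} {x}
  V2: {q} {r,z} {s} {x}
  V3: {p,t,u,y} {r} {s} {w}
  V12: {q} {x}
  V13: {t} {w}
  V23: {r} {s}
C dims 13,6; δ0: rk 6, SNF 1^6
Ȟ^0: (13−6)−0=7 ⇒ Z^7
Ȟ^1: (6−0)−6=0 ⇒ 0
Ȟ^2: (0−0)−0=0 ⇒ 0


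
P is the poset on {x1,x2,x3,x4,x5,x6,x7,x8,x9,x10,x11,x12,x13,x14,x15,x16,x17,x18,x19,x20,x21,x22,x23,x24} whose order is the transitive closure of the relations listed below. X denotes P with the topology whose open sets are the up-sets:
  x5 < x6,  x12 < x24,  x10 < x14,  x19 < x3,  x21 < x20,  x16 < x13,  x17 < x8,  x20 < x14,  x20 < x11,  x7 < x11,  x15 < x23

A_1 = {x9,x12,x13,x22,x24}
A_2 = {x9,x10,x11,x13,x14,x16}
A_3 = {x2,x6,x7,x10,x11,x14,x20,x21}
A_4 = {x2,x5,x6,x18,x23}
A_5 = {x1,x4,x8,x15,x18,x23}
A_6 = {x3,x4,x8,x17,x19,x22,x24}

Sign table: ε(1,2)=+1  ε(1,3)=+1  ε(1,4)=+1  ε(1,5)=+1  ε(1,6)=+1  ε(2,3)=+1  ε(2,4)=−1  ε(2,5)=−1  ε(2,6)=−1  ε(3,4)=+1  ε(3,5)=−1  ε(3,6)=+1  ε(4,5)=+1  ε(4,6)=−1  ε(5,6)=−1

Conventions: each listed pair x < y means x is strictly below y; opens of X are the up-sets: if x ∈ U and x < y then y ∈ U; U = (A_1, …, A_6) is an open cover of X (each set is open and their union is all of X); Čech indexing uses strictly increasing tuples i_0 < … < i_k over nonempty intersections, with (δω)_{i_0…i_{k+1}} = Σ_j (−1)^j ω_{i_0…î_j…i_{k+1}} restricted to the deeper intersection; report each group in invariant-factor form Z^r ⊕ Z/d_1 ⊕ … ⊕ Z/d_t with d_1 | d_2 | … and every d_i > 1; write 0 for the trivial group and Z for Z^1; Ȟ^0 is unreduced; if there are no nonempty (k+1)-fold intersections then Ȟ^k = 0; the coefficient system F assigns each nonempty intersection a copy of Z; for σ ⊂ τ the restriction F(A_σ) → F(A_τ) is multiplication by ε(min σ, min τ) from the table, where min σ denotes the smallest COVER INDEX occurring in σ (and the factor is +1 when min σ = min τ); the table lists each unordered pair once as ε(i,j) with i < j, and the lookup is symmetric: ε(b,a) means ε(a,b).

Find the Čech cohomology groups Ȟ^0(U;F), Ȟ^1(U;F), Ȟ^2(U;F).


intersection data:
  A12={x9,x13} A16={x22,x24} A23={x10,x11,x14} A34={x2,x6} A45={x18,x23} A56={x4,x8}
C dims 6,6; δ0: rk 6, SNF 1^5·2
Ȟ^0 = (6 − 6) − 0 = 0, so Ȟ^0 ≅ 0
Ȟ^1 = (6 − 0) − 6 = 0 plus torsion [2], so Ȟ^1 ≅ Z/2
Ȟ^2 = (0 − 0) − 0 = 0, so Ȟ^2 ≅ 0

Ȟ^0(U;F) ≅ 0; Ȟ^1(U;F) ≅ Z/2; Ȟ^2(U;F) ≅ 0


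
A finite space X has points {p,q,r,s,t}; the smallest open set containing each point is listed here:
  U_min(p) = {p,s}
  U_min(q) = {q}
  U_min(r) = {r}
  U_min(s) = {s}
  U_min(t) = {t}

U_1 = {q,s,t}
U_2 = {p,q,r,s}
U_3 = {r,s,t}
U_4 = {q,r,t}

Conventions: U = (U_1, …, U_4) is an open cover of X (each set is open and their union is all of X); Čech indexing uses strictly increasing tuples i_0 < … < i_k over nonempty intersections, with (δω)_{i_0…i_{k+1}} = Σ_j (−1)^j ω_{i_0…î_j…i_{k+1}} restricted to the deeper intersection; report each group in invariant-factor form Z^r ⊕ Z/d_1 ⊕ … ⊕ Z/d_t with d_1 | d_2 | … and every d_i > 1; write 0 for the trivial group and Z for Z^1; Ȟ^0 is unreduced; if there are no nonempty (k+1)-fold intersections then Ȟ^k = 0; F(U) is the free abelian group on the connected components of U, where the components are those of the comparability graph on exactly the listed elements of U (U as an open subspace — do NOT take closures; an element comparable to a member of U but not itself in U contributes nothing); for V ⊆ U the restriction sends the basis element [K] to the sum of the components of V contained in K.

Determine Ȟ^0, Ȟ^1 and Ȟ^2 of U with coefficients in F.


Ȟ^0 = Z^4, Ȟ^1 = 0 and Ȟ^2 = 0

nonempty intersections:
  U12={q,s} U13={s,t} U14={q,t} U23={r,s} U24={q,r} U34={r,t}
  U123={s} U124={q} U134={t} U234={r}
components per intersection:
  U1: {q} {s} {t}
  U2: {p,s} {q} {r}
  U3: {r} {s} {t}
  U4: {q} {r} {t}
  U12: {q} {s}
  U13: {s} {t}
  U14: {q} {t}
  U23: {r} {s}
  U24: {q} {r}
  U34: {r} {t}
  U123: {s}
  U124: {q}
  U134: {t}
  U234: {r}
C dims 12,12,4; δ0: rk 8, SNF 1^8; δ1: rk 4, SNF 1^4
Ȟ^0: (12−8)−0=4 ⇒ Z^4
Ȟ^1: (12−4)−8=0 ⇒ 0
Ȟ^2: (4−0)−4=0 ⇒ 0


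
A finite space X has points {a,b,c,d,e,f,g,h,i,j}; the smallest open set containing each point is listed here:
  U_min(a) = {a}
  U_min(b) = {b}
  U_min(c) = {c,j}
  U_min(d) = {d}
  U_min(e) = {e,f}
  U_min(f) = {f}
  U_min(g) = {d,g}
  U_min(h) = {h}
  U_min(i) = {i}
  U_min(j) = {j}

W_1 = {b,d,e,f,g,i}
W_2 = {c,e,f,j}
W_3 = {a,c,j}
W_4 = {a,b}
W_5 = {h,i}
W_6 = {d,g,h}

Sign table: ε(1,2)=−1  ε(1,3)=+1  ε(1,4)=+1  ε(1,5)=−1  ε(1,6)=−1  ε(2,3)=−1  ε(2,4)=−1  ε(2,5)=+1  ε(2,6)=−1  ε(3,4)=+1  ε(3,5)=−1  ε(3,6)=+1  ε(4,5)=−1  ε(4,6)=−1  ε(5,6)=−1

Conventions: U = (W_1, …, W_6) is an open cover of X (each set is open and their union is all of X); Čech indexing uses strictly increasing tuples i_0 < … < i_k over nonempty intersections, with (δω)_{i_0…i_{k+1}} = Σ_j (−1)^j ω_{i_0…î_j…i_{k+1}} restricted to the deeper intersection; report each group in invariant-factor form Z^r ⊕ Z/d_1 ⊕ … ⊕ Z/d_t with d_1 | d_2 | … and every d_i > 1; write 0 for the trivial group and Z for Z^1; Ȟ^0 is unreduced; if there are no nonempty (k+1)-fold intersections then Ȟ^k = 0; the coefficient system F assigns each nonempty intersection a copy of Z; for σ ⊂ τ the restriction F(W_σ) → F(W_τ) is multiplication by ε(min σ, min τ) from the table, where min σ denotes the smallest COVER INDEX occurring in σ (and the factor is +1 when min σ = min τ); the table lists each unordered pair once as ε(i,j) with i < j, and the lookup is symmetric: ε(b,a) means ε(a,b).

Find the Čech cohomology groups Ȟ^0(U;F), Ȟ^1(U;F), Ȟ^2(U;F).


Ȟ^0 = 0, Ȟ^1 = Z ⊕ Z/2, Ȟ^2 = 0

cover nerve:
  W12={e,f} W14={b} W15={i} W16={d,g} W23={c,j} W34={a} W56={h}
C dims 6,7; δ0: rk 6, SNF 1^5·2
Ȟ^0: (6−6)−0=0 ⇒ 0
Ȟ^1: (7−0)−6=1 plus torsion [2] ⇒ Z ⊕ Z/2
Ȟ^2: (0−0)−0=0 ⇒ 0


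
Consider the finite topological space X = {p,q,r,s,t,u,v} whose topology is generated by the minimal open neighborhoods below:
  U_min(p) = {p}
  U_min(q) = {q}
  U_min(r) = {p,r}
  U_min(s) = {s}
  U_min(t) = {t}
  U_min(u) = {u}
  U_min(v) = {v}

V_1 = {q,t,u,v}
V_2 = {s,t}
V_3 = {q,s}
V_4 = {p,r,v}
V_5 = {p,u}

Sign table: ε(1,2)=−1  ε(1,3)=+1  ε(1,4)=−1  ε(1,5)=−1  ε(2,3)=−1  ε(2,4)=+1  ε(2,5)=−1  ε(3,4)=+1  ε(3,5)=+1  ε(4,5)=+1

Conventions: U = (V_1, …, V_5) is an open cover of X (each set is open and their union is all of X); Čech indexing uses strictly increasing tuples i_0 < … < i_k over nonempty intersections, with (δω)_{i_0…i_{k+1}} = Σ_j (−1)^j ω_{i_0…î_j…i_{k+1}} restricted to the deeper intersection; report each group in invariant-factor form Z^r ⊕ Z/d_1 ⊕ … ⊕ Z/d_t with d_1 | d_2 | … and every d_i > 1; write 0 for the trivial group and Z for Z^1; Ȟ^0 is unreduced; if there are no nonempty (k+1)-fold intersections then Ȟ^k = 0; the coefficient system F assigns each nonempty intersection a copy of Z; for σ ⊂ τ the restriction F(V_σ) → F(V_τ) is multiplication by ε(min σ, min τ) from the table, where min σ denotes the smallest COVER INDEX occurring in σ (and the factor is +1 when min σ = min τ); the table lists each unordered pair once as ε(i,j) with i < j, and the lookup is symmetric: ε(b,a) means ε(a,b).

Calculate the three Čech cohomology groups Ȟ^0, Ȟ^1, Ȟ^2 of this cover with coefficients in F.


nerve of the cover:
  V12={t} V13={q} V14={v} V15={u} V23={s} V45={p}
C dims 5,6; δ0: rk 4, SNF 1^4
Ȟ^0 = (5 − 4) − 0 = 1, so Ȟ^0 ≅ Z
Ȟ^1 = (6 − 0) − 4 = 2, so Ȟ^1 ≅ Z^2
Ȟ^2 = (0 − 0) − 0 = 0, so Ȟ^2 ≅ 0

Ȟ^0(U;F) ≅ Z; Ȟ^1(U;F) ≅ Z^2; Ȟ^2(U;F) ≅ 0


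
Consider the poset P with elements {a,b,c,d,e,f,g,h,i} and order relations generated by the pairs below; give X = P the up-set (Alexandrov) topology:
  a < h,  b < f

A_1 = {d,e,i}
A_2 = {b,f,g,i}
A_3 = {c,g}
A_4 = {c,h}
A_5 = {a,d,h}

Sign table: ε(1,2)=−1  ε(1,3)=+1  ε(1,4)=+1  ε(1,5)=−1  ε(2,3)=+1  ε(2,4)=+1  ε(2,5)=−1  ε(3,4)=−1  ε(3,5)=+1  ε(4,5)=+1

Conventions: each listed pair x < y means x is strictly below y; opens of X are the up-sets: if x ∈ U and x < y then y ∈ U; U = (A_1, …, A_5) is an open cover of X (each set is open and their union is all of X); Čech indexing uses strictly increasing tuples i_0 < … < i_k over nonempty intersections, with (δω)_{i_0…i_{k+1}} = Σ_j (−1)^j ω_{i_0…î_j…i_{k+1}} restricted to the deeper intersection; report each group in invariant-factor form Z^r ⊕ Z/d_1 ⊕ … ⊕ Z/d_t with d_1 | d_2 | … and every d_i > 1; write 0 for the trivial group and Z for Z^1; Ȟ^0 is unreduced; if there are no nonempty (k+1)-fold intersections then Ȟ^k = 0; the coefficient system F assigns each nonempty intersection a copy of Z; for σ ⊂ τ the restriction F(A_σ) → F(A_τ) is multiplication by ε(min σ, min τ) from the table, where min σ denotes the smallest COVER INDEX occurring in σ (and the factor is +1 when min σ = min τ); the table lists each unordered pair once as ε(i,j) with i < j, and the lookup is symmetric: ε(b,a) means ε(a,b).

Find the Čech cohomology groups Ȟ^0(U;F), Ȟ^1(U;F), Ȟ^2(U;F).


nerve of the cover:
  A12={i} A15={d} A23={g} A34={c} A45={h}
C dims 5,5; δ0: rk 5, SNF 1^4·2
Ȟ^0 = (5 − 5) − 0 = 0, so Ȟ^0 ≅ 0
Ȟ^1 = (5 − 0) − 5 = 0 plus torsion [2], so Ȟ^1 ≅ Z/2
Ȟ^2 = (0 − 0) − 0 = 0, so Ȟ^2 ≅ 0

Ȟ^0 = 0, Ȟ^1 = Z/2, Ȟ^2 = 0


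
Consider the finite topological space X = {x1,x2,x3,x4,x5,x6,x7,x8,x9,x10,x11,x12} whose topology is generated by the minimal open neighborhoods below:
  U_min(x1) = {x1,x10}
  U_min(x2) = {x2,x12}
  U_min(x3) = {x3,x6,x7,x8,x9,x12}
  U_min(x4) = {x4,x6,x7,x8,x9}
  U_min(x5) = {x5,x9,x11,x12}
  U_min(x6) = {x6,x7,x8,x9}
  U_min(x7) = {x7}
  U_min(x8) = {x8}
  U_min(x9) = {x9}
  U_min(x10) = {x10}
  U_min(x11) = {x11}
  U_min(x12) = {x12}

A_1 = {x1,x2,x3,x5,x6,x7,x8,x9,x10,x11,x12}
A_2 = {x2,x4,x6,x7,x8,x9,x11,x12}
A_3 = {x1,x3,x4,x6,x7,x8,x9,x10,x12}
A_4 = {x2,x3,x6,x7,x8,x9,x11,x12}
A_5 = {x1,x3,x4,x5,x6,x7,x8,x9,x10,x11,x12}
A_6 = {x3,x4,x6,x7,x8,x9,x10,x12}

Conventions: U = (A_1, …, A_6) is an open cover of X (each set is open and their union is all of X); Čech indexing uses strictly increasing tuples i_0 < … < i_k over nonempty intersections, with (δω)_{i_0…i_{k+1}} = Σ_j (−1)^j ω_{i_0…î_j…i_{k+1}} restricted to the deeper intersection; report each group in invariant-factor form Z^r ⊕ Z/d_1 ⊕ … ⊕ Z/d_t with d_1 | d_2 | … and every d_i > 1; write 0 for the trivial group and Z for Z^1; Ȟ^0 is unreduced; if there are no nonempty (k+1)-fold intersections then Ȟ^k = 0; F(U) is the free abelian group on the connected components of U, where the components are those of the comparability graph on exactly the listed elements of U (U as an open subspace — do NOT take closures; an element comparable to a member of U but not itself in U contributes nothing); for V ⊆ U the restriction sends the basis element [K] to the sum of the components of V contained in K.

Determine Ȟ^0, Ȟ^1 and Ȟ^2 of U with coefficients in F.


nerve of the cover:
  A12={x2,x6,x7,x8,x9,x11,x12} A13={x1,x3,x6,x7,x8,x9,x10,x12} A14={x2,x3,x6,x7,x8,x9,x11,x12} A15={x1,x3,x5,x6,x7,x8,x9,x10,x11,x12} A16={x3,x6,x7,x8,x9,x10,x12} A23={x4,x6,x7,x8,x9,x12} A24={x2,x6,x7,x8,x9,x11,x12} A25={x4,x6,x7,x8,x9,x11,x12} A26={x4,x6,x7,x8,x9,x12} A34={x3,x6,x7,x8,x9,x12} A35={x1,x3,x4,x6,x7,x8,x9,x10,x12} A36={x3,x4,x6,x7,x8,x9,x10,x12} A45={x3,x6,x7,x8,x9,x11,x12} A46={x3,x6,x7,x8,x9,x12} A56={x3,x4,x6,x7,x8,x9,x10,x12}
  A123={x6,x7,x8,x9,x12} A124={x2,x6,x7,x8,x9,x11,x12} A125={x6,x7,x8,x9,x11,x12} A126={x6,x7,x8,x9,x12} A134={x3,x6,x7,x8,x9,x12} A135={x1,x3,x6,x7,x8,x9,x10,x12} A136={x3,x6,x7,x8,x9,x10,x12} A145={x3,x6,x7,x8,x9,x11,x12} A146={x3,x6,x7,x8,x9,x12} A156={x3,x6,x7,x8,x9,x10,x12} A234={x6,x7,x8,x9,x12} A235={x4,x6,x7,x8,x9,x12} A236={x4,x6,x7,x8,x9,x12} A245={x6,x7,x8,x9,x11,x12} A246={x6,x7,x8,x9,x12} A256={x4,x6,x7,x8,x9,x12} A345={x3,x6,x7,x8,x9,x12} A346={x3,x6,x7,x8,x9,x12} A356={x3,x4,x6,x7,x8,x9,x10,x12} A456={x3,x6,x7,x8,x9,x12}
  A1234={x6,x7,x8,x9,x12} A1235={x6,x7,x8,x9,x12} A1236={x6,x7,x8,x9,x12} A1245={x6,x7,x8,x9,x11,x12} A1246={x6,x7,x8,x9,x12} A1256={x6,x7,x8,x9,x12} A1345={x3,x6,x7,x8,x9,x12} A1346={x3,x6,x7,x8,x9,x12} A1356={x3,x6,x7,x8,x9,x10,x12} A1456={x3,x6,x7,x8,x9,x12} A2345={x6,x7,x8,x9,x12} A2346={x6,x7,x8,x9,x12} A2356={x4,x6,x7,x8,x9,x12} A2456={x6,x7,x8,x9,x12} A3456={x3,x6,x7,x8,x9,x12}
  A12345={x6,x7,x8,x9,x12} A12346={x6,x7,x8,x9,x12} A12356={x6,x7,x8,x9,x12} A12456={x6,x7,x8,x9,x12} A13456={x3,x6,x7,x8,x9,x12} A23456={x6,x7,x8,x9,x12}
  A123456={x6,x7,x8,x9,x12}
components per intersection:
  A1: {x1,x10} {x2,x3,x5,x6,x7,x8,x9,x11,x12}
  A2: {x2,x12} {x4,x6,x7,x8,x9} {x11}
  A3: {x1,x10} {x3,x4,x6,x7,x8,x9,x12}
  A4: {x2,x3,x6,x7,x8,x9,x12} {x11}
  A5: {x1,x10} {x3,x4,x5,x6,x7,x8,x9,x11,x12}
  A6: {x3,x4,x6,x7,x8,x9,x12} {x10}
  A12: {x2,x12} {x6,x7,x8,x9} {x11}
  A13: {x1,x10} {x3,x6,x7,x8,x9,x12}
  A14: {x2,x3,x6,x7,x8,x9,x12} {x11}
  A15: {x1,x10} {x3,x5,x6,x7,x8,x9,x11,x12}
  A16: {x3,x6,x7,x8,x9,x12} {x10}
  A23: {x4,x6,x7,x8,x9} {x12}
  A24: {x2,x12} {x6,x7,x8,x9} {x11}
  A25: {x4,x6,x7,x8,x9} {x11} {x12}
  A26: {x4,x6,x7,x8,x9} {x12}
  A34: {x3,x6,x7,x8,x9,x12}
  A35: {x1,x10} {x3,x4,x6,x7,x8,x9,x12}
  A36: {x3,x4,x6,x7,x8,x9,x12} {x10}
  A45: {x3,x6,x7,x8,x9,x12} {x11}
  A46: {x3,x6,x7,x8,x9,x12}
  A56: {x3,x4,x6,x7,x8,x9,x12} {x10}
  A123: {x6,x7,x8,x9} {x12}
  A124: {x2,x12} {x6,x7,x8,x9} {x11}
  A125: {x6,x7,x8,x9} {x11} {x12}
  A126: {x6,x7,x8,x9} {x12}
  A134: {x3,x6,x7,x8,x9,x12}
  A135: {x1,x10} {x3,x6,x7,x8,x9,x12}
  A136: {x3,x6,x7,x8,x9,x12} {x10}
  A145: {x3,x6,x7,x8,x9,x12} {x11}
  A146: {x3,x6,x7,x8,x9,x12}
  A156: {x3,x6,x7,x8,x9,x12} {x10}
  A234: {x6,x7,x8,x9} {x12}
  A235: {x4,x6,x7,x8,x9} {x12}
  A236: {x4,x6,x7,x8,x9} {x12}
  A245: {x6,x7,x8,x9} {x11} {x12}
  A246: {x6,x7,x8,x9} {x12}
  A256: {x4,x6,x7,x8,x9} {x12}
  A345: {x3,x6,x7,x8,x9,x12}
  A346: {x3,x6,x7,x8,x9,x12}
  A356: {x3,x4,x6,x7,x8,x9,x12} {x10}
  A456: {x3,x6,x7,x8,x9,x12}
  A1234: {x6,x7,x8,x9} {x12}
  A1235: {x6,x7,x8,x9} {x12}
  A1236: {x6,x7,x8,x9} {x12}
  A1245: {x6,x7,x8,x9} {x11} {x12}
  A1246: {x6,x7,x8,x9} {x12}
  A1256: {x6,x7,x8,x9} {x12}
  A1345: {x3,x6,x7,x8,x9,x12}
  A1346: {x3,x6,x7,x8,x9,x12}
  A1356: {x3,x6,x7,x8,x9,x12} {x10}
  A1456: {x3,x6,x7,x8,x9,x12}
  A2345: {x6,x7,x8,x9} {x12}
  A2346: {x6,x7,x8,x9} {x12}
  A2356: {x4,x6,x7,x8,x9} {x12}
  A2456: {x6,x7,x8,x9} {x12}
  A3456: {x3,x6,x7,x8,x9,x12}
  A12345: {x6,x7,x8,x9} {x12}
  A12346: {x6,x7,x8,x9} {x12}
  A12356: {x6,x7,x8,x9} {x12}
  A12456: {x6,x7,x8,x9} {x12}
  A13456: {x3,x6,x7,x8,x9,x12}
  A23456: {x6,x7,x8,x9} {x12}
  A123456: {x6,x7,x8,x9} {x12}
C dims 13,31,38,27; δ0: rk 11, SNF 1^11; δ1: rk 20, SNF 1^20; δ2: rk 18, SNF 1^18
Ȟ^0 = (13 − 11) − 0 = 2, so Ȟ^0 ≅ Z^2
Ȟ^1 = (31 − 20) − 11 = 0, so Ȟ^1 ≅ 0
Ȟ^2 = (38 − 18) − 20 = 0, so Ȟ^2 ≅ 0

Ȟ^0 = Z^2, Ȟ^1 = 0 and Ȟ^2 = 0


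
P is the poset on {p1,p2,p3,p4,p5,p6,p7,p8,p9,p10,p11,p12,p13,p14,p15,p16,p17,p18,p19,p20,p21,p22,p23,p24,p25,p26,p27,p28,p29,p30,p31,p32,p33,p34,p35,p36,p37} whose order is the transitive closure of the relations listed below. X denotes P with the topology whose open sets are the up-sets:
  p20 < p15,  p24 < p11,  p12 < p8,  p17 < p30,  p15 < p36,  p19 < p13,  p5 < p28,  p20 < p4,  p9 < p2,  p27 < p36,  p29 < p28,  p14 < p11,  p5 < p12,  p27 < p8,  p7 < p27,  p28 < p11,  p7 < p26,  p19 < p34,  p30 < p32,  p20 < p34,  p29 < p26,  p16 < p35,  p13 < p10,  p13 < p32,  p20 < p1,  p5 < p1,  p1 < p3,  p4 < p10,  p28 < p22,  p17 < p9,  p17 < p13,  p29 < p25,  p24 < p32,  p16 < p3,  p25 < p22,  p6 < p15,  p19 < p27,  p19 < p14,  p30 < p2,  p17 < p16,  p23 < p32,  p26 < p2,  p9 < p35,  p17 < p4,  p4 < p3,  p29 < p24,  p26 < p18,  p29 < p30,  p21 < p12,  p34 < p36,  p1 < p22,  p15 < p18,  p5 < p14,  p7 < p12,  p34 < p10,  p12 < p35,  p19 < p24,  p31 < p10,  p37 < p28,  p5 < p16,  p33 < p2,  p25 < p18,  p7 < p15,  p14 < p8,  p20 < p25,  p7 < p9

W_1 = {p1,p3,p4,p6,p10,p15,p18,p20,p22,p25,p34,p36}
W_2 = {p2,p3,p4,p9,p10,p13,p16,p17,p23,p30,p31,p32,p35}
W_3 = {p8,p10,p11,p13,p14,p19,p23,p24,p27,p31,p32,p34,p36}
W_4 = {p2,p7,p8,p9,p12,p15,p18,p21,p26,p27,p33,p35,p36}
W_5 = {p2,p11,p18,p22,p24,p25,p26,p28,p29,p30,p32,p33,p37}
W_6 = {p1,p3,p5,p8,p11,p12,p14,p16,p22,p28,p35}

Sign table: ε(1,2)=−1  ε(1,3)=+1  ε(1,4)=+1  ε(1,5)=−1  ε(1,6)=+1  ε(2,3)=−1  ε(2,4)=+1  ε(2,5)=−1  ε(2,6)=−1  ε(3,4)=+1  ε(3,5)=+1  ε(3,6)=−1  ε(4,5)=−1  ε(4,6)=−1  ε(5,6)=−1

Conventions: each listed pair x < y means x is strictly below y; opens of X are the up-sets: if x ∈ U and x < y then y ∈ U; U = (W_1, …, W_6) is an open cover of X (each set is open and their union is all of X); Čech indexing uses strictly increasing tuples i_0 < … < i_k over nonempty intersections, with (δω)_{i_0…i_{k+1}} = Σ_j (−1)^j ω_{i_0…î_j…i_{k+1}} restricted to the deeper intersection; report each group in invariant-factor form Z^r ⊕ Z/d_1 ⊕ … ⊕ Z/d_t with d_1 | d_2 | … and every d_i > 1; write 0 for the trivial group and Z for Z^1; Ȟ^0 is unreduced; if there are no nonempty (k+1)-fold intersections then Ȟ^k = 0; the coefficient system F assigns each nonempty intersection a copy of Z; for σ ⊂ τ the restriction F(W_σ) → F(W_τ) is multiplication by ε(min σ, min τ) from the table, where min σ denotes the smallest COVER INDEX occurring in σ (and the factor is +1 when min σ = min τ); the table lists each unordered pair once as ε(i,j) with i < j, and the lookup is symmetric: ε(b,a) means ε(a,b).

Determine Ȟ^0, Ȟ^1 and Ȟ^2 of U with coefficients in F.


nonempty overlaps:
  W12={p3,p4,p10} W13={p10,p34,p36} W14={p15,p18,p36} W15={p18,p22,p25} W16={p1,p3,p22} W23={p10,p13,p23,p31,p32} W24={p2,p9,p35} W25={p2,p30,p32} W26={p3,p16,p35} W34={p8,p27,p36} W35={p11,p24,p32} W36={p8,p11,p14} W45={p2,p18,p26,p33} W46={p8,p12,p35} W56={p11,p22,p28}
  W123={p10} W126={p3} W134={p36} W145={p18} W156={p22} W235={p32} W245={p2} W246={p35} W346={p8} W356={p11}
C dims 6,15,10; δ0: rk 6, SNF 1^5·2; δ1: rk 9, SNF 1^9
degree 0: 6−6−0 = 0 → Ȟ^0 ≅ 0
degree 1: 15−9−6 = 0 plus torsion [2] → Ȟ^1 ≅ Z/2
degree 2: 10−0−9 = 1 → Ȟ^2 ≅ Z

Ȟ^0(U;F) ≅ 0, Ȟ^1(U;F) ≅ Z/2, Ȟ^2(U;F) ≅ Z


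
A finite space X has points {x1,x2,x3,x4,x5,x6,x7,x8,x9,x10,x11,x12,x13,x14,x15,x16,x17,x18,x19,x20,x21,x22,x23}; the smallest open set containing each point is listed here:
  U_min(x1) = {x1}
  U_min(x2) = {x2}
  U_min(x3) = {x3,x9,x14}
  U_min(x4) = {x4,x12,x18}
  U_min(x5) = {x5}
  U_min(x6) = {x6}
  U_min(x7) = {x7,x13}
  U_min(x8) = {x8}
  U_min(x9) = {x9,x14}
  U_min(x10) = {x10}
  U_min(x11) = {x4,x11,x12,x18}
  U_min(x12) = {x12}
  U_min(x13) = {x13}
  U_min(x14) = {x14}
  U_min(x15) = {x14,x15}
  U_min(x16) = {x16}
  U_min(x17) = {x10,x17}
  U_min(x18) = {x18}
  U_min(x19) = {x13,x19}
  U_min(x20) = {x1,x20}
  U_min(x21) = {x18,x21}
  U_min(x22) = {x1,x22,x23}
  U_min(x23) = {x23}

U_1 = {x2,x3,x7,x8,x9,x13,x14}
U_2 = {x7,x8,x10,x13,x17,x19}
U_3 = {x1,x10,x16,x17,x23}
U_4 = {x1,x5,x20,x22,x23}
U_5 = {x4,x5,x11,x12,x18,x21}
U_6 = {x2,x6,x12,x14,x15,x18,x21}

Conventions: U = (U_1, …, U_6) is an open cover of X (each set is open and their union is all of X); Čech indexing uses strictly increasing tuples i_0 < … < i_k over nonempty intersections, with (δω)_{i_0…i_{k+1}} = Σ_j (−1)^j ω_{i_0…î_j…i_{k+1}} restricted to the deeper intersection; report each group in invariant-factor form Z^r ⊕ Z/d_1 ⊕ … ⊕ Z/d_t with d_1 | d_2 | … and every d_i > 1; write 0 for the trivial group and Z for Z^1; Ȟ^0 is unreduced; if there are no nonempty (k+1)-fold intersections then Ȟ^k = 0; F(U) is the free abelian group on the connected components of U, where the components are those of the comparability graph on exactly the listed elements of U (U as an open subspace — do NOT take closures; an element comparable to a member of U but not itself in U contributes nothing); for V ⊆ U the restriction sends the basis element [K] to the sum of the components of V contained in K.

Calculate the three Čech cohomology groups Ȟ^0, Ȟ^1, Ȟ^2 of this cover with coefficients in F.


Ȟ^0(U;F) ≅ Z^10; Ȟ^1(U;F) ≅ 0; Ȟ^2(U;F) ≅ 0

nonempty intersections:
  U12={x7,x8,x13} U16={x2,x14} U23={x10,x17} U34={x1,x23} U45={x5} U56={x12,x18,x21}
components per intersection:
  U1: {x2} {x3,x9,x14} {x7,x13} {x8}
  U2: {x7,x13,x19} {x8} {x10,x17}
  U3: {x1} {x10,x17} {x16} {x23}
  U4: {x1,x20,x22,x23} {x5}
  U5: {x4,x11,x12,x18,x21} {x5}
  U6: {x2} {x6} {x12} {x14,x15} {x18,x21}
  U12: {x7,x13} {x8}
  U16: {x2} {x14}
  U23: {x10,x17}
  U34: {x1} {x23}
  U45: {x5}
  U56: {x12} {x18,x21}
C dims 20,10; δ0: rk 10, SNF 1^10
Ȟ^0: (20−10)−0=10 ⇒ Z^10
Ȟ^1: (10−0)−10=0 ⇒ 0
Ȟ^2: (0−0)−0=0 ⇒ 0


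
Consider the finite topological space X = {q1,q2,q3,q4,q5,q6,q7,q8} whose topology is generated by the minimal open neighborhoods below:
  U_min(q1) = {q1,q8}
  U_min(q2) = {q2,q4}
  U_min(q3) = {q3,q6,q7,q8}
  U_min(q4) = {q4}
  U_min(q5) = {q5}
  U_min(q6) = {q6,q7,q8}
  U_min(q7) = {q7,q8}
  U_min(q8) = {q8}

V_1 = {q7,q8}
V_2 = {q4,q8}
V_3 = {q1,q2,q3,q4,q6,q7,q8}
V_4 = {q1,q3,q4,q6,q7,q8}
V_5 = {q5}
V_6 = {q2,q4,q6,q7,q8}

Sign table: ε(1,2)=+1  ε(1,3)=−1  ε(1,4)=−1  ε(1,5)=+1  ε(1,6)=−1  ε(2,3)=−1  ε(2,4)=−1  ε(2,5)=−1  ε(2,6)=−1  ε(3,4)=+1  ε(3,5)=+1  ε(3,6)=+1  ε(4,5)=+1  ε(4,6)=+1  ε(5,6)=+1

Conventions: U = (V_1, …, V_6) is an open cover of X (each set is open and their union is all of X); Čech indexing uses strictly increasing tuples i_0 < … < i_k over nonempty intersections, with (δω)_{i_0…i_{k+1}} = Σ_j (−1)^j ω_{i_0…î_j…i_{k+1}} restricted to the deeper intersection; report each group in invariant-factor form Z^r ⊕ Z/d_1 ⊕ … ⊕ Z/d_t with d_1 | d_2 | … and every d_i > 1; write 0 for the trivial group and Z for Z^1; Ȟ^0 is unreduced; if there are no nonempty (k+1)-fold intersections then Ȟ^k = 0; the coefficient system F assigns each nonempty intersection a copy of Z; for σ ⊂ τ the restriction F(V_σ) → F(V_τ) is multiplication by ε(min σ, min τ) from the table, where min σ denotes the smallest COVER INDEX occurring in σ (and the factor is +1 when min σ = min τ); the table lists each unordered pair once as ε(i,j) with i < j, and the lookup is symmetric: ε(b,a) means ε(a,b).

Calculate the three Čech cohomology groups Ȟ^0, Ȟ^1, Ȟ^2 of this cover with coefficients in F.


nonempty overlaps:
  V12={q8} V13={q7,q8} V14={q7,q8} V16={q7,q8} V23={q4,q8} V24={q4,q8} V26={q4,q8} V34={q1,q3,q4,q6,q7,q8} V36={q2,q4,q6,q7,q8} V46={q4,q6,q7,q8}
  V123={q8} V124={q8} V126={q8} V134={q7,q8} V136={q7,q8} V146={q7,q8} V234={q4,q8} V236={q4,q8} V246={q4,q8} V346={q4,q6,q7,q8}
  V1234={q8} V1236={q8} V1246={q8} V1346={q7,q8} V2346={q4,q8}
  V12346={q8}
C dims 6,10,10,5; δ0: rk 4, SNF 1^4; δ1: rk 6, SNF 1^6; δ2: rk 4, SNF 1^4
degree 0: 6−4−0 = 2 → Ȟ^0 ≅ Z^2
degree 1: 10−6−4 = 0 → Ȟ^1 ≅ 0
degree 2: 10−4−6 = 0 → Ȟ^2 ≅ 0

Ȟ^0(U;F) ≅ Z^2, Ȟ^1(U;F) ≅ 0, Ȟ^2(U;F) ≅ 0
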